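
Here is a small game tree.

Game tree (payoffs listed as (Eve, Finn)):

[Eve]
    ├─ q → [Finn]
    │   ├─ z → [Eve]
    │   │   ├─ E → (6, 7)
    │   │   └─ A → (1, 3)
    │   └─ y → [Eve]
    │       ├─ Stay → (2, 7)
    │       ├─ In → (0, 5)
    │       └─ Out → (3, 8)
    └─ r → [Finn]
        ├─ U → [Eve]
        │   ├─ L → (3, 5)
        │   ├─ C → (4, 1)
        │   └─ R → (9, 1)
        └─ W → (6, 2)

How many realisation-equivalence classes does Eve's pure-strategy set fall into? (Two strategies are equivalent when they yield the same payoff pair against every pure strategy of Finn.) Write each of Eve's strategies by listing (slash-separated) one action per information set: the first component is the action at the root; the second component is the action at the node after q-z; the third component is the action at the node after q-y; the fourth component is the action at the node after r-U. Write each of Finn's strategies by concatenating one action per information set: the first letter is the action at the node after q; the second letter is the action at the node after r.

Eve has 36 pure strategies: q/E/Stay/L, q/E/Stay/C, q/E/Stay/R, q/E/In/L, q/E/In/C, q/E/In/R, q/E/Out/L, q/E/Out/C, q/E/Out/R, q/A/Stay/L, q/A/Stay/C, q/A/Stay/R, q/A/In/L, q/A/In/C, q/A/In/R, q/A/Out/L, q/A/Out/C, q/A/Out/R, r/E/Stay/L, r/E/Stay/C, r/E/Stay/R, r/E/In/L, r/E/In/C, r/E/In/R, r/E/Out/L, r/E/Out/C, r/E/Out/R, r/A/Stay/L, r/A/Stay/C, r/A/Stay/R, r/A/In/L, r/A/In/C, r/A/In/R, r/A/Out/L, r/A/Out/C, r/A/Out/R. Columns: zU, zW, yU, yW.
{q/E/Stay/L, q/E/Stay/C, q/E/Stay/R} → row (6,7) (6,7) (2,7) (2,7)
{q/E/In/L, q/E/In/C, q/E/In/R} → row (6,7) (6,7) (0,5) (0,5)
{q/E/Out/L, q/E/Out/C, q/E/Out/R} → row (6,7) (6,7) (3,8) (3,8)
{q/A/Stay/L, q/A/Stay/C, q/A/Stay/R} → row (1,3) (1,3) (2,7) (2,7)
{q/A/In/L, q/A/In/C, q/A/In/R} → row (1,3) (1,3) (0,5) (0,5)
{q/A/Out/L, q/A/Out/C, q/A/Out/R} → row (1,3) (1,3) (3,8) (3,8)
{r/E/Stay/L, r/E/In/L, r/E/Out/L, r/A/Stay/L, r/A/In/L, r/A/Out/L} → row (3,5) (6,2) (3,5) (6,2)
{r/E/Stay/C, r/E/In/C, r/E/Out/C, r/A/Stay/C, r/A/In/C, r/A/Out/C} → row (4,1) (6,2) (4,1) (6,2)
{r/E/Stay/R, r/E/In/R, r/E/Out/R, r/A/Stay/R, r/A/In/R, r/A/Out/R} → row (9,1) (6,2) (9,1) (6,2)
That's 9 distinct rows out of 36 strategies.

9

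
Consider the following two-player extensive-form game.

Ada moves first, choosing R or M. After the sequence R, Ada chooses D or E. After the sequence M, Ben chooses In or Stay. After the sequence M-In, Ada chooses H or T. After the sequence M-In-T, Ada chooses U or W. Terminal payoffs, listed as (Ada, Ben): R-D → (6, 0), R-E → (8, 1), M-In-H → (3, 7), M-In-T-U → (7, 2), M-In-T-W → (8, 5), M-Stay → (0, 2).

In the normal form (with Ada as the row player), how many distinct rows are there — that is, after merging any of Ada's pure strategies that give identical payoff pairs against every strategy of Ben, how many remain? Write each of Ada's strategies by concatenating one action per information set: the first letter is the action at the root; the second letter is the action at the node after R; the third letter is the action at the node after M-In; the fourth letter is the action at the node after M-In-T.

Ada has 16 pure strategies: RDHU, RDHW, RDTU, RDTW, REHU, REHW, RETU, RETW, MDHU, MDHW, MDTU, MDTW, MEHU, MEHW, METU, METW. Columns: In, Stay.
{RDHU, RDHW, RDTU, RDTW} → row (6,0) (6,0)
{REHU, REHW, RETU, RETW} → row (8,1) (8,1)
{MDHU, MDHW, MEHU, MEHW} → row (3,7) (0,2)
{MDTU, METU} → row (7,2) (0,2)
{MDTW, METW} → row (8,5) (0,2)
That's 5 distinct rows out of 16 strategies.

5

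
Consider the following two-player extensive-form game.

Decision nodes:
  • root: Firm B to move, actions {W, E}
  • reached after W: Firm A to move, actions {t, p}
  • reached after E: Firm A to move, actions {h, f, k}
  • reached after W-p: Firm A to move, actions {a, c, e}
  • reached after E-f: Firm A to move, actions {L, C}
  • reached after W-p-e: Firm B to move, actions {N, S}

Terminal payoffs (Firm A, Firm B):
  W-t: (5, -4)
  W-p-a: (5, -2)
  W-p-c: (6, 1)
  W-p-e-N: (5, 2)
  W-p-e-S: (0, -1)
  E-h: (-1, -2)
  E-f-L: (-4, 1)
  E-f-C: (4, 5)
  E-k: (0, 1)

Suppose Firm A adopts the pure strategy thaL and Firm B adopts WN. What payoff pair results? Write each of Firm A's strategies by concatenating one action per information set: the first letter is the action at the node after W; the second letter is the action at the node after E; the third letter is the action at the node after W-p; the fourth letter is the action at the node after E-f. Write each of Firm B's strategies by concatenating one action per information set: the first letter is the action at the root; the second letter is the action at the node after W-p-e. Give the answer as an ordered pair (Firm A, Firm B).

Trace the play path from the root:
  Firm B plays W
  Firm A plays t at [W]
→ terminal payoff (5, -4).
(Firm A's choice at the node after E is never reached on this path, so it doesn't affect the outcome.)

(5, -4)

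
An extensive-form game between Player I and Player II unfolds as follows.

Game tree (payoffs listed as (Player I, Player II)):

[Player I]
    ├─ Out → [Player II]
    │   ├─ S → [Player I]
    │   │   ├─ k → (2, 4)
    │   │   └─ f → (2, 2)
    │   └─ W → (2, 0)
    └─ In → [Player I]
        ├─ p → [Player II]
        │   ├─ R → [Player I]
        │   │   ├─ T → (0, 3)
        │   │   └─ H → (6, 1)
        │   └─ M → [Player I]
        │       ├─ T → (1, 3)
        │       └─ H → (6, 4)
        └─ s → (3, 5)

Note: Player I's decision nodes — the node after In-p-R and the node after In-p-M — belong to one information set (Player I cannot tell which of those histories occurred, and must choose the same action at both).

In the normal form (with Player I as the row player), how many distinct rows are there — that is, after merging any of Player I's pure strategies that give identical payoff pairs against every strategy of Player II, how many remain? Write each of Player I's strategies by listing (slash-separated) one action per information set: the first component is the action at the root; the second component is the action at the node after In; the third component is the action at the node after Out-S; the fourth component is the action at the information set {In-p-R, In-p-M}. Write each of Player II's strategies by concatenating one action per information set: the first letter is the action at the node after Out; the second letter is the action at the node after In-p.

Player I has 16 pure strategies: Out/p/k/T, Out/p/k/H, Out/p/f/T, Out/p/f/H, Out/s/k/T, Out/s/k/H, Out/s/f/T, Out/s/f/H, In/p/k/T, In/p/k/H, In/p/f/T, In/p/f/H, In/s/k/T, In/s/k/H, In/s/f/T, In/s/f/H. Columns: SR, SM, WR, WM.
{Out/p/k/T, Out/p/k/H, Out/s/k/T, Out/s/k/H} → row (2,4) (2,4) (2,0) (2,0)
{Out/p/f/T, Out/p/f/H, Out/s/f/T, Out/s/f/H} → row (2,2) (2,2) (2,0) (2,0)
{In/p/k/T, In/p/f/T} → row (0,3) (1,3) (0,3) (1,3)
{In/p/k/H, In/p/f/H} → row (6,1) (6,4) (6,1) (6,4)
{In/s/k/T, In/s/k/H, In/s/f/T, In/s/f/H} → row (3,5) (3,5) (3,5) (3,5)
That's 5 distinct rows out of 16 strategies.

5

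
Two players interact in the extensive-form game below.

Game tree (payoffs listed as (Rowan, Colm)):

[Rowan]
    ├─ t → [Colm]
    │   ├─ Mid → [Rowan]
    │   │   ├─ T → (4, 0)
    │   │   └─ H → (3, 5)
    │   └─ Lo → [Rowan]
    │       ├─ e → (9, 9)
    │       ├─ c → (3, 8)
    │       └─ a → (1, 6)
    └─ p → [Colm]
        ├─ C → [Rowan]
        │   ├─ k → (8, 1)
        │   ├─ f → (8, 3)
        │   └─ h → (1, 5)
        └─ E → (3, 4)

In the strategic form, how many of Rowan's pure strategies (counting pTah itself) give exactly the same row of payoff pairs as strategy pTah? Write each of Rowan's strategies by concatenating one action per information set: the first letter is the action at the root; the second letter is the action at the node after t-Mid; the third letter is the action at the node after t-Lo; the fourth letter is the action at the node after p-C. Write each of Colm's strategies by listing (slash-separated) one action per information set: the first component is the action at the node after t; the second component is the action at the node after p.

6

Row for pTah (columns Mid/C, Mid/E, Lo/C, Lo/E): (1,5) (3,4) (1,5) (3,4).
Under pTah, Rowan's choice at the node after t-Mid and at the node after t-Lo can never be reached regardless of what Colm does, so varying those choices leaves every outcome unchanged.
Holding the reachable choices fixed and varying the unreachable ones freely already gives 2 × 3 = 6 equivalent strategies.
No other strategy reproduces this row, so those 6 are the full class: pTeh, pTch, pTah, pHeh, pHch, pHah.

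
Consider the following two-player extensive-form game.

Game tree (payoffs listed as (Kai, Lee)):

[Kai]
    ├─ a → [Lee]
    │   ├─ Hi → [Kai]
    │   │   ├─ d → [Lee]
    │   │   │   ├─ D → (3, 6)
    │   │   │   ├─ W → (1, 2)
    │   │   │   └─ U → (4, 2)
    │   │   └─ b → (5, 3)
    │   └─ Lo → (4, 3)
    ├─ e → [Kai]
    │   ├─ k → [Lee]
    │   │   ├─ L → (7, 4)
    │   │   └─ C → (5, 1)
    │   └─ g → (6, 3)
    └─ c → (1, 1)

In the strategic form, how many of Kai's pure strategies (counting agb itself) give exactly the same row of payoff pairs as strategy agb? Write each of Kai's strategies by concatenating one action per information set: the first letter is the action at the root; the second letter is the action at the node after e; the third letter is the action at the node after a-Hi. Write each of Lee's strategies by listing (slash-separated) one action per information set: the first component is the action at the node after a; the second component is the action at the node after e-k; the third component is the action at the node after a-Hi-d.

2

Row for agb (columns Hi/L/D, Hi/L/W, Hi/L/U, Hi/C/D, Hi/C/W, Hi/C/U, Lo/L/D, Lo/L/W, Lo/L/U, Lo/C/D, Lo/C/W, Lo/C/U): (5,3) (5,3) (5,3) (5,3) (5,3) (5,3) (4,3) (4,3) (4,3) (4,3) (4,3) (4,3).
Under agb, Kai's choice at the node after e can never be reached regardless of what Lee does, so varying those choices leaves every outcome unchanged.
Holding the reachable choices fixed and varying the unreachable one freely already gives 2 equivalent strategies.
No other strategy reproduces this row, so those 2 are the full class: akb, agb.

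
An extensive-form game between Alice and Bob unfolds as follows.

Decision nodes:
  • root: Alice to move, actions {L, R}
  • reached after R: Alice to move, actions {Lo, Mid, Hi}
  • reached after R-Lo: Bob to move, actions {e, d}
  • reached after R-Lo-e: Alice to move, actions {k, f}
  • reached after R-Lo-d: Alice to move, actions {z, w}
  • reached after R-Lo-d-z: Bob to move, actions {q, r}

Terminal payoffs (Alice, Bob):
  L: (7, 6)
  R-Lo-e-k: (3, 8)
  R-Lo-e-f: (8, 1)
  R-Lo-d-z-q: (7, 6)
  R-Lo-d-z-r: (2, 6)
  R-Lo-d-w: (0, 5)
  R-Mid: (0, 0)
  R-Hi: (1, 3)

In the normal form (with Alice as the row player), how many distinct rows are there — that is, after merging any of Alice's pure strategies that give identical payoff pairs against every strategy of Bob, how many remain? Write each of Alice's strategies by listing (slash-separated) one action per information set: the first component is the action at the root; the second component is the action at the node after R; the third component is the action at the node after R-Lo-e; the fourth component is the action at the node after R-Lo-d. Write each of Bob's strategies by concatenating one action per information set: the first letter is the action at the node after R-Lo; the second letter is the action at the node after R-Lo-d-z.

Alice has 24 pure strategies: L/Lo/k/z, L/Lo/k/w, L/Lo/f/z, L/Lo/f/w, L/Mid/k/z, L/Mid/k/w, L/Mid/f/z, L/Mid/f/w, L/Hi/k/z, L/Hi/k/w, L/Hi/f/z, L/Hi/f/w, R/Lo/k/z, R/Lo/k/w, R/Lo/f/z, R/Lo/f/w, R/Mid/k/z, R/Mid/k/w, R/Mid/f/z, R/Mid/f/w, R/Hi/k/z, R/Hi/k/w, R/Hi/f/z, R/Hi/f/w. Columns: eq, er, dq, dr.
{L/Lo/k/z, L/Lo/k/w, L/Lo/f/z, L/Lo/f/w, L/Mid/k/z, L/Mid/k/w, L/Mid/f/z, L/Mid/f/w, L/Hi/k/z, L/Hi/k/w, L/Hi/f/z, L/Hi/f/w} → row (7,6) (7,6) (7,6) (7,6)
{R/Lo/k/z} → row (3,8) (3,8) (7,6) (2,6)
{R/Lo/k/w} → row (3,8) (3,8) (0,5) (0,5)
{R/Lo/f/z} → row (8,1) (8,1) (7,6) (2,6)
{R/Lo/f/w} → row (8,1) (8,1) (0,5) (0,5)
{R/Mid/k/z, R/Mid/k/w, R/Mid/f/z, R/Mid/f/w} → row (0,0) (0,0) (0,0) (0,0)
{R/Hi/k/z, R/Hi/k/w, R/Hi/f/z, R/Hi/f/w} → row (1,3) (1,3) (1,3) (1,3)
That's 7 distinct rows out of 24 strategies.

7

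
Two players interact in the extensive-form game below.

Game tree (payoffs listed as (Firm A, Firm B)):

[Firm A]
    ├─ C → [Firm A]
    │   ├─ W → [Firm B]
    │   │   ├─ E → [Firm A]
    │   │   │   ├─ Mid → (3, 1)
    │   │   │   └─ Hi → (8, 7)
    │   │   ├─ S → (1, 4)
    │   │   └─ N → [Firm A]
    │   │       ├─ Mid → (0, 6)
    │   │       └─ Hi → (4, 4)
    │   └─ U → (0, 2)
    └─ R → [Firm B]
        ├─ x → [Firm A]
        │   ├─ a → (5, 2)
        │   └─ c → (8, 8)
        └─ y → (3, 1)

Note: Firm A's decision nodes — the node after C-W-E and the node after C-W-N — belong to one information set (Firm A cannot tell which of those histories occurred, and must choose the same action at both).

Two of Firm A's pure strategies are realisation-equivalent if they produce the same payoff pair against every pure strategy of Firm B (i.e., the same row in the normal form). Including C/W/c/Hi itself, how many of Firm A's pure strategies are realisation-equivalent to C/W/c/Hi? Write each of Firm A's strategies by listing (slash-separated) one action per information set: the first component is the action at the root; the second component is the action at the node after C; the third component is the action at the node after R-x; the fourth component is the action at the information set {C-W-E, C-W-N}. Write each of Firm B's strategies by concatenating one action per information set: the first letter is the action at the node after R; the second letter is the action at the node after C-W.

Row for C/W/c/Hi (columns xE, xS, xN, yE, yS, yN): (8,7) (1,4) (4,4) (8,7) (1,4) (4,4).
Under C/W/c/Hi, Firm A's choice at the node after R-x can never be reached regardless of what Firm B does, so varying those choices leaves every outcome unchanged.
Holding the reachable choices fixed and varying the unreachable one freely already gives 2 equivalent strategies.
No other strategy reproduces this row, so those 2 are the full class: C/W/a/Hi, C/W/c/Hi.

2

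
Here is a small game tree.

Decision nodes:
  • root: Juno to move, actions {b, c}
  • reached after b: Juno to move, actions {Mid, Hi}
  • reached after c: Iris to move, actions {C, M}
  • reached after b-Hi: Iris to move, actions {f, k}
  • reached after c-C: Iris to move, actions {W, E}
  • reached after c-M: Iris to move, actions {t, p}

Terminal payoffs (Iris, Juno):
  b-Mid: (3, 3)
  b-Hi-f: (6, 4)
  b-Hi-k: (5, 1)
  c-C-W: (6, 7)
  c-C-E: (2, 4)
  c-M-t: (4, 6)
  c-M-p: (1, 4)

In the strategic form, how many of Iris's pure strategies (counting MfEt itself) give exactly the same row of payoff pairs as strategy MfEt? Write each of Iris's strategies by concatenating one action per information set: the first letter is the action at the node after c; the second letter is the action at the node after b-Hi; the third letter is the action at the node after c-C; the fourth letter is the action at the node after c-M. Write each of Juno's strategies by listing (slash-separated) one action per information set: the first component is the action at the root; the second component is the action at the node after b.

Row for MfEt (columns b/Mid, b/Hi, c/Mid, c/Hi): (3,3) (6,4) (4,6) (4,6).
Under MfEt, Iris's choice at the node after c-C can never be reached regardless of what Juno does, so varying those choices leaves every outcome unchanged.
Holding the reachable choices fixed and varying the unreachable one freely already gives 2 equivalent strategies.
No other strategy reproduces this row, so those 2 are the full class: MfWt, MfEt.

2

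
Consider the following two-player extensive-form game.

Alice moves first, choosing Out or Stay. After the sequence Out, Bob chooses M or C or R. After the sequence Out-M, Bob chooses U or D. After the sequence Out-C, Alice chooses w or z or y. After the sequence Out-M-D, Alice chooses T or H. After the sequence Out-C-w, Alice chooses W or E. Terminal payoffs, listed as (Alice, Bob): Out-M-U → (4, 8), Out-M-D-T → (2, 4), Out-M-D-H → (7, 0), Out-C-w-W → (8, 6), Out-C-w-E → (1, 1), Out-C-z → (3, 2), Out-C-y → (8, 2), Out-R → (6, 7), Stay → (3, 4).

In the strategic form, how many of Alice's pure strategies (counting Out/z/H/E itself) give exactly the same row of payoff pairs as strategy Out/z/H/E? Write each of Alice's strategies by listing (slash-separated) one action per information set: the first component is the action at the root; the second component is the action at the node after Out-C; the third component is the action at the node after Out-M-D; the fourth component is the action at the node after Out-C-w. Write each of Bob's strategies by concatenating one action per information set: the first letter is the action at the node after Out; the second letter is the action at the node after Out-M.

2

Row for Out/z/H/E (columns MU, MD, CU, CD, RU, RD): (4,8) (7,0) (3,2) (3,2) (6,7) (6,7).
Under Out/z/H/E, Alice's choice at the node after Out-C-w can never be reached regardless of what Bob does, so varying those choices leaves every outcome unchanged.
Holding the reachable choices fixed and varying the unreachable one freely already gives 2 equivalent strategies.
No other strategy reproduces this row, so those 2 are the full class: Out/z/H/W, Out/z/H/E.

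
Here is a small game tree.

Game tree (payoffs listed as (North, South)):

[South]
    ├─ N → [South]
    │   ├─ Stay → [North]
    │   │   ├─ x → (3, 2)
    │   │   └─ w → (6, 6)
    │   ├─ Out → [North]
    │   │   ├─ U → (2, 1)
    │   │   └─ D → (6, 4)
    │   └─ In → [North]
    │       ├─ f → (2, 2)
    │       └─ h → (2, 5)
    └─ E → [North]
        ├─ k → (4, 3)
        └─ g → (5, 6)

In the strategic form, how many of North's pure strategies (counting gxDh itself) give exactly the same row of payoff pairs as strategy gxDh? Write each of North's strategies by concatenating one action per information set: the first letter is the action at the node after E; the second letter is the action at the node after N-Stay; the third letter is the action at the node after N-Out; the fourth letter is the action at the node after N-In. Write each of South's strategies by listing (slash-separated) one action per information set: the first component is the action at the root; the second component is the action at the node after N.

Row for gxDh (columns N/Stay, N/Out, N/In, E/Stay, E/Out, E/In): (3,2) (6,4) (2,5) (5,6) (5,6) (5,6).
Every one of North's information sets is on the play path for some reply by South when North follows gxDh.
Changing the action at any of them therefore changes at least one column, so only gxDh itself gives this row.

1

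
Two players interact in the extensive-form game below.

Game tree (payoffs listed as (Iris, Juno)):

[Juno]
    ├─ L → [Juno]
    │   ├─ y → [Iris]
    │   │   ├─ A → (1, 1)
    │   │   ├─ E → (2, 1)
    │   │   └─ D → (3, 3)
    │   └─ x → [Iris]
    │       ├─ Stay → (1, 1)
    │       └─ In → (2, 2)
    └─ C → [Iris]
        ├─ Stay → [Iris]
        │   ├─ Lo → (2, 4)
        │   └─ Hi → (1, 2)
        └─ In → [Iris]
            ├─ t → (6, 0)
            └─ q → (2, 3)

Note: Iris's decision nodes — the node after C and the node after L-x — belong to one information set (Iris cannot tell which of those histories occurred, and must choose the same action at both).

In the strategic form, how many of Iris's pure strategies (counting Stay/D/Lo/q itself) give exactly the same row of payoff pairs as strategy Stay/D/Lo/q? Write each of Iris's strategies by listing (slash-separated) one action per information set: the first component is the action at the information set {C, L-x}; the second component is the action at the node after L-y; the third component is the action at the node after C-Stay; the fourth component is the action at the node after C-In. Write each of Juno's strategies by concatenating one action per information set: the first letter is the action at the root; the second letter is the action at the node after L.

2

Row for Stay/D/Lo/q (columns Ly, Lx, Cy, Cx): (3,3) (1,1) (2,4) (2,4).
Under Stay/D/Lo/q, Iris's choice at the node after C-In can never be reached regardless of what Juno does, so varying those choices leaves every outcome unchanged.
Holding the reachable choices fixed and varying the unreachable one freely already gives 2 equivalent strategies.
No other strategy reproduces this row, so those 2 are the full class: Stay/D/Lo/t, Stay/D/Lo/q.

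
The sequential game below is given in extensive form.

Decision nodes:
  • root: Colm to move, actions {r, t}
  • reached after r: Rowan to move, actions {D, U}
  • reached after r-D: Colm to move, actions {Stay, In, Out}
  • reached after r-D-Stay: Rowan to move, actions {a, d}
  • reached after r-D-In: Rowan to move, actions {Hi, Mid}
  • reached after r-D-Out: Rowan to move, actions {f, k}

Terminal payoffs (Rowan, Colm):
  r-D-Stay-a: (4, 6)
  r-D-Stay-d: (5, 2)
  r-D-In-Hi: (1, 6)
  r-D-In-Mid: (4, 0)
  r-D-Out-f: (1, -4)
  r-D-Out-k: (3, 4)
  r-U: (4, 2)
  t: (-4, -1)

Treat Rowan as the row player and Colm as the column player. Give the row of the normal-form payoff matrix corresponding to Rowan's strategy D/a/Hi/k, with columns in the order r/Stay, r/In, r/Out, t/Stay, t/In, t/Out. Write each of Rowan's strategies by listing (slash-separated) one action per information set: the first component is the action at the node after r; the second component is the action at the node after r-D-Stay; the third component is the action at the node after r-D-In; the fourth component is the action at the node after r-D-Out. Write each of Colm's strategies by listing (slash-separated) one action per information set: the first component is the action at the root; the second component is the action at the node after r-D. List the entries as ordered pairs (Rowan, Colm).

(4,6) (1,6) (3,4) (-4,-1) (-4,-1) (-4,-1)

vs r/Stay: Colm plays r → Rowan plays D at [r] → Colm plays Stay at [r-D] → Rowan plays a at [r-D-Stay] → (4, 6)
vs r/In: Colm plays r → Rowan plays D at [r] → Colm plays In at [r-D] → Rowan plays Hi at [r-D-In] → (1, 6)
vs r/Out: Colm plays r → Rowan plays D at [r] → Colm plays Out at [r-D] → Rowan plays k at [r-D-Out] → (3, 4)
vs t/Stay: Colm plays t → (-4, -1)
vs t/In: Colm plays t → (-4, -1)
vs t/Out: Colm plays t → (-4, -1)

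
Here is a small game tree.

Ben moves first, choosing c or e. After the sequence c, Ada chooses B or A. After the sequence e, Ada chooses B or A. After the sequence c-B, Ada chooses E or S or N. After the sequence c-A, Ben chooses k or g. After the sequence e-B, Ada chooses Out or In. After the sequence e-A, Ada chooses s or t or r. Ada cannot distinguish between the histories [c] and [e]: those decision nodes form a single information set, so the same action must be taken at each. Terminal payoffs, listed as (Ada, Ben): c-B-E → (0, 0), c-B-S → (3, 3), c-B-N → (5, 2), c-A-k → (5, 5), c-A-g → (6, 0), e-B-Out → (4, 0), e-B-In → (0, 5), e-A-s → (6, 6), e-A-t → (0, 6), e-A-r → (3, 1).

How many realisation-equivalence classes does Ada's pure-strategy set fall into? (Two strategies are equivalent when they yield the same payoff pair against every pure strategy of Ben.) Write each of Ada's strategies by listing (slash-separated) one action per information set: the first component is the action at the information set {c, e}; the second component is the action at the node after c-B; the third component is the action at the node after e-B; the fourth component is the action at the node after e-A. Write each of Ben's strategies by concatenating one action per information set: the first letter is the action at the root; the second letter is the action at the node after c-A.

Ada has 36 pure strategies: B/E/Out/s, B/E/Out/t, B/E/Out/r, B/E/In/s, B/E/In/t, B/E/In/r, B/S/Out/s, B/S/Out/t, B/S/Out/r, B/S/In/s, B/S/In/t, B/S/In/r, B/N/Out/s, B/N/Out/t, B/N/Out/r, B/N/In/s, B/N/In/t, B/N/In/r, A/E/Out/s, A/E/Out/t, A/E/Out/r, A/E/In/s, A/E/In/t, A/E/In/r, A/S/Out/s, A/S/Out/t, A/S/Out/r, A/S/In/s, A/S/In/t, A/S/In/r, A/N/Out/s, A/N/Out/t, A/N/Out/r, A/N/In/s, A/N/In/t, A/N/In/r. Columns: ck, cg, ek, eg.
{B/E/Out/s, B/E/Out/t, B/E/Out/r} → row (0,0) (0,0) (4,0) (4,0)
{B/E/In/s, B/E/In/t, B/E/In/r} → row (0,0) (0,0) (0,5) (0,5)
{B/S/Out/s, B/S/Out/t, B/S/Out/r} → row (3,3) (3,3) (4,0) (4,0)
{B/S/In/s, B/S/In/t, B/S/In/r} → row (3,3) (3,3) (0,5) (0,5)
{B/N/Out/s, B/N/Out/t, B/N/Out/r} → row (5,2) (5,2) (4,0) (4,0)
{B/N/In/s, B/N/In/t, B/N/In/r} → row (5,2) (5,2) (0,5) (0,5)
{A/E/Out/s, A/E/In/s, A/S/Out/s, A/S/In/s, A/N/Out/s, A/N/In/s} → row (5,5) (6,0) (6,6) (6,6)
{A/E/Out/t, A/E/In/t, A/S/Out/t, A/S/In/t, A/N/Out/t, A/N/In/t} → row (5,5) (6,0) (0,6) (0,6)
{A/E/Out/r, A/E/In/r, A/S/Out/r, A/S/In/r, A/N/Out/r, A/N/In/r} → row (5,5) (6,0) (3,1) (3,1)
That's 9 distinct rows out of 36 strategies.

9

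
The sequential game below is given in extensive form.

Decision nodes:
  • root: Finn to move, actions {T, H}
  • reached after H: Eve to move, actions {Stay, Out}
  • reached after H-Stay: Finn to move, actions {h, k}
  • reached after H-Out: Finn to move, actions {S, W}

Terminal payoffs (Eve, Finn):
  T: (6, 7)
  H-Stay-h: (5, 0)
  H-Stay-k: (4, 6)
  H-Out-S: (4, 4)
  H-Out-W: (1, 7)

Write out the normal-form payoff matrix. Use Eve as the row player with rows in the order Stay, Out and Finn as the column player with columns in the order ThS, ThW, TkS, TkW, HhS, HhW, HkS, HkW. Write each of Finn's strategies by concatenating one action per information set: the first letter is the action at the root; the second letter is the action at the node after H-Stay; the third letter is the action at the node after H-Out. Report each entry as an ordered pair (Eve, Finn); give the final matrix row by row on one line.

Stay: (6,7) (6,7) (6,7) (6,7) (5,0) (5,0) (4,6) (4,6) | Out: (6,7) (6,7) (6,7) (6,7) (4,4) (1,7) (4,4) (1,7)

Row Stay: ThS→(6,7), ThW→(6,7), TkS→(6,7), TkW→(6,7), HhS→(5,0), HhW→(5,0), HkS→(4,6), HkW→(4,6)
Row Out: ThS→(6,7), ThW→(6,7), TkS→(6,7), TkW→(6,7), HhS→(4,4), HhW→(1,7), HkS→(4,4), HkW→(1,7)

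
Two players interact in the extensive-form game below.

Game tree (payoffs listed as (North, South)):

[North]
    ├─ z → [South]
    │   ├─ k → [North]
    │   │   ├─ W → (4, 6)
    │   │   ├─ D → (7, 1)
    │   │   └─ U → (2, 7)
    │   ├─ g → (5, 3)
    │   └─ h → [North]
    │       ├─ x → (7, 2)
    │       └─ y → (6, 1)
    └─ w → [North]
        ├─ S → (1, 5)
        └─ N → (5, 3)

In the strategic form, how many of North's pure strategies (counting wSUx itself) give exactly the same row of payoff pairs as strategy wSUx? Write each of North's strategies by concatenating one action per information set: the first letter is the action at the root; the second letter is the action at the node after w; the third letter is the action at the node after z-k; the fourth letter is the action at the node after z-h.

6

Row for wSUx (columns k, g, h): (1,5) (1,5) (1,5).
Under wSUx, North's choice at the node after z-k and at the node after z-h can never be reached regardless of what South does, so varying those choices leaves every outcome unchanged.
Holding the reachable choices fixed and varying the unreachable ones freely already gives 3 × 2 = 6 equivalent strategies.
No other strategy reproduces this row, so those 6 are the full class: wSWx, wSWy, wSDx, wSDy, wSUx, wSUy.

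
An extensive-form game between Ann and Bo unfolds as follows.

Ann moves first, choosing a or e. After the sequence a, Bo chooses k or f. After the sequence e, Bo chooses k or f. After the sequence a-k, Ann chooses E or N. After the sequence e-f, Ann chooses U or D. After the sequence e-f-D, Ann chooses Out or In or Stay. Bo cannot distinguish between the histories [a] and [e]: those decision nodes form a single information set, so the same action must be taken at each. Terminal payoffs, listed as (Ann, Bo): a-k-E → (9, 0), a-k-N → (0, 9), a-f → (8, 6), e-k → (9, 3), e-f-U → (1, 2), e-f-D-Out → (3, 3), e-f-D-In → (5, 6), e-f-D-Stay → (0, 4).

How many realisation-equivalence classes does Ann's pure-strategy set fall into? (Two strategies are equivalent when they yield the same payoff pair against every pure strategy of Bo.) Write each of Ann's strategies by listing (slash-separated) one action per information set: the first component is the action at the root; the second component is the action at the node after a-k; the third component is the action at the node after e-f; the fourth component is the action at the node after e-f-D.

6

Ann has 24 pure strategies: a/E/U/Out, a/E/U/In, a/E/U/Stay, a/E/D/Out, a/E/D/In, a/E/D/Stay, a/N/U/Out, a/N/U/In, a/N/U/Stay, a/N/D/Out, a/N/D/In, a/N/D/Stay, e/E/U/Out, e/E/U/In, e/E/U/Stay, e/E/D/Out, e/E/D/In, e/E/D/Stay, e/N/U/Out, e/N/U/In, e/N/U/Stay, e/N/D/Out, e/N/D/In, e/N/D/Stay. Columns: k, f.
{a/E/U/Out, a/E/U/In, a/E/U/Stay, a/E/D/Out, a/E/D/In, a/E/D/Stay} → row (9,0) (8,6)
{a/N/U/Out, a/N/U/In, a/N/U/Stay, a/N/D/Out, a/N/D/In, a/N/D/Stay} → row (0,9) (8,6)
{e/E/U/Out, e/E/U/In, e/E/U/Stay, e/N/U/Out, e/N/U/In, e/N/U/Stay} → row (9,3) (1,2)
{e/E/D/Out, e/N/D/Out} → row (9,3) (3,3)
{e/E/D/In, e/N/D/In} → row (9,3) (5,6)
{e/E/D/Stay, e/N/D/Stay} → row (9,3) (0,4)
That's 6 distinct rows out of 24 strategies.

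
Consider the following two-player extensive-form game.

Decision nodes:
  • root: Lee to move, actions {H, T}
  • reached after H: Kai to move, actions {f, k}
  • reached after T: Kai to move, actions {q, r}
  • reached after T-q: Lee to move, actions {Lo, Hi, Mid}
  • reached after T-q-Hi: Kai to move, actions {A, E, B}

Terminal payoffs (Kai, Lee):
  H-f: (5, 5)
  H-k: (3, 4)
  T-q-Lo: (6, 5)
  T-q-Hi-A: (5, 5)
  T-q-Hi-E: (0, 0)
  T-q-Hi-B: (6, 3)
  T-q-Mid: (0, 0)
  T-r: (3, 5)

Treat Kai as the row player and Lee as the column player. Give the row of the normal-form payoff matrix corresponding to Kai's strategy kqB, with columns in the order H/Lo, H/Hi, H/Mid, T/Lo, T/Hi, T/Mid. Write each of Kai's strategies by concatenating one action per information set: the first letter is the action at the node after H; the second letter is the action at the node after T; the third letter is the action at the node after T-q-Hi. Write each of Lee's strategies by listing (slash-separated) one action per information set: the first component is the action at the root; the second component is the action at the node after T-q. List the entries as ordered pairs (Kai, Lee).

(3,4) (3,4) (3,4) (6,5) (6,3) (0,0)

vs H/Lo: Lee plays H → Kai plays k at [H] → (3, 4)
vs H/Hi: Lee plays H → Kai plays k at [H] → (3, 4)
vs H/Mid: Lee plays H → Kai plays k at [H] → (3, 4)
vs T/Lo: Lee plays T → Kai plays q at [T] → Lee plays Lo at [T-q] → (6, 5)
vs T/Hi: Lee plays T → Kai plays q at [T] → Lee plays Hi at [T-q] → Kai plays B at [T-q-Hi] → (6, 3)
vs T/Mid: Lee plays T → Kai plays q at [T] → Lee plays Mid at [T-q] → (0, 0)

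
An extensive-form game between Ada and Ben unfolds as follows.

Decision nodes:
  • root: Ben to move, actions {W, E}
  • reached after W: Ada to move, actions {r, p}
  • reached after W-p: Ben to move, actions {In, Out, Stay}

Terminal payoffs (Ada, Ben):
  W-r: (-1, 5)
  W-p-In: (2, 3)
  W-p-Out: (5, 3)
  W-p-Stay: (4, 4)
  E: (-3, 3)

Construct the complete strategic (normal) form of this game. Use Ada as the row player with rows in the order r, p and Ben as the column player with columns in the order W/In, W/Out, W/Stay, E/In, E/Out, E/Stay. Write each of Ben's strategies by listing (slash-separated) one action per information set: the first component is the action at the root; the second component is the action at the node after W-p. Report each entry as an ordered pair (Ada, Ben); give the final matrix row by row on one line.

r: (-1,5) (-1,5) (-1,5) (-3,3) (-3,3) (-3,3) | p: (2,3) (5,3) (4,4) (-3,3) (-3,3) (-3,3)

Row r: W/In→(-1,5), W/Out→(-1,5), W/Stay→(-1,5), E/In→(-3,3), E/Out→(-3,3), E/Stay→(-3,3)
Row p: W/In→(2,3), W/Out→(5,3), W/Stay→(4,4), E/In→(-3,3), E/Out→(-3,3), E/Stay→(-3,3)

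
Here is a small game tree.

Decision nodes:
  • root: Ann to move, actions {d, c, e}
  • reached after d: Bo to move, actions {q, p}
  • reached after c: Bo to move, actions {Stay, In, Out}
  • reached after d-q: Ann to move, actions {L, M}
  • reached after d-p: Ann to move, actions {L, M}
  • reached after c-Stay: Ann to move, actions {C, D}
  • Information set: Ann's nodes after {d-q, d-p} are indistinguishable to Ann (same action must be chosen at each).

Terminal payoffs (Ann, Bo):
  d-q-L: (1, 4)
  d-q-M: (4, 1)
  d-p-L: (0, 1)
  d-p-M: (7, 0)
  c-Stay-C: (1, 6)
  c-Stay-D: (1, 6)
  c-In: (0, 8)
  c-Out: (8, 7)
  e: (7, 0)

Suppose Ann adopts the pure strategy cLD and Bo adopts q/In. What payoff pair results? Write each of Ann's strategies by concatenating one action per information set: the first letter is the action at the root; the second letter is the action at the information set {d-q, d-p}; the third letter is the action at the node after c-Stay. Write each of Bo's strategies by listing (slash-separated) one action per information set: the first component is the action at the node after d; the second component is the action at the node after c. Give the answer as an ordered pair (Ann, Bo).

Trace the play path from the root:
  Ann plays c
  Bo plays In at [c]
→ terminal payoff (0, 8).
(Ann's choice at the information set {d-q, d-p} is never reached on this path, so it doesn't affect the outcome.)

(0, 8)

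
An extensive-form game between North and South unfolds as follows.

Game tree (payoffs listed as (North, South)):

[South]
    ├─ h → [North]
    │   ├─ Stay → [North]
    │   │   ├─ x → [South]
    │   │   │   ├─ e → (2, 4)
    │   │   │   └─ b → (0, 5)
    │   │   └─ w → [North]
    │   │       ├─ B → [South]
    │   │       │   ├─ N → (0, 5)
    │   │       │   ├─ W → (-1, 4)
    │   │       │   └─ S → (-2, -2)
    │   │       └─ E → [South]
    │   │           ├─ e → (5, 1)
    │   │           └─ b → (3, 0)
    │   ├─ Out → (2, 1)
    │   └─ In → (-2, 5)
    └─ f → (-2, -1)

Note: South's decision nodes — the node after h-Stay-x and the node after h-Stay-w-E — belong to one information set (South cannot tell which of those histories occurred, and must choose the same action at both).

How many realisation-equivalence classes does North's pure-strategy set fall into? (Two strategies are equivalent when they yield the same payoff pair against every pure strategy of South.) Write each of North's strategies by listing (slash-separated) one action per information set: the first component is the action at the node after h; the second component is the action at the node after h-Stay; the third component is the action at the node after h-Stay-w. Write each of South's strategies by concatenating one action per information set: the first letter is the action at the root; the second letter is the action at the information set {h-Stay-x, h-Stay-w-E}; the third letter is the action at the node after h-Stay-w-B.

5

North has 12 pure strategies: Stay/x/B, Stay/x/E, Stay/w/B, Stay/w/E, Out/x/B, Out/x/E, Out/w/B, Out/w/E, In/x/B, In/x/E, In/w/B, In/w/E. Columns: heN, heW, heS, hbN, hbW, hbS, feN, feW, feS, fbN, fbW, fbS.
{Stay/x/B, Stay/x/E} → row (2,4) (2,4) (2,4) (0,5) (0,5) (0,5) (-2,-1) (-2,-1) (-2,-1) (-2,-1) (-2,-1) (-2,-1)
{Stay/w/B} → row (0,5) (-1,4) (-2,-2) (0,5) (-1,4) (-2,-2) (-2,-1) (-2,-1) (-2,-1) (-2,-1) (-2,-1) (-2,-1)
{Stay/w/E} → row (5,1) (5,1) (5,1) (3,0) (3,0) (3,0) (-2,-1) (-2,-1) (-2,-1) (-2,-1) (-2,-1) (-2,-1)
{Out/x/B, Out/x/E, Out/w/B, Out/w/E} → row (2,1) (2,1) (2,1) (2,1) (2,1) (2,1) (-2,-1) (-2,-1) (-2,-1) (-2,-1) (-2,-1) (-2,-1)
{In/x/B, In/x/E, In/w/B, In/w/E} → row (-2,5) (-2,5) (-2,5) (-2,5) (-2,5) (-2,5) (-2,-1) (-2,-1) (-2,-1) (-2,-1) (-2,-1) (-2,-1)
That's 5 distinct rows out of 12 strategies.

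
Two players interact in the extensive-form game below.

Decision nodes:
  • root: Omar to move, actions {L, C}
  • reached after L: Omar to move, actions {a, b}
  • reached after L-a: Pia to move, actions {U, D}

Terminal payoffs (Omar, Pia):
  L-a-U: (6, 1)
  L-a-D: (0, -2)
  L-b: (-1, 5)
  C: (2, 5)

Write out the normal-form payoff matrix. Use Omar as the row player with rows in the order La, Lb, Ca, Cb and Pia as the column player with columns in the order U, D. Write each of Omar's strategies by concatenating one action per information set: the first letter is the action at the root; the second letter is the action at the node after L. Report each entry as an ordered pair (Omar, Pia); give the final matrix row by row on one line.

Row La: U→(6,1), D→(0,-2)
Row Lb: U→(-1,5), D→(-1,5)
Row Ca: U→(2,5), D→(2,5)
Row Cb: U→(2,5), D→(2,5)

La: (6,1) (0,-2) | Lb: (-1,5) (-1,5) | Ca: (2,5) (2,5) | Cb: (2,5) (2,5)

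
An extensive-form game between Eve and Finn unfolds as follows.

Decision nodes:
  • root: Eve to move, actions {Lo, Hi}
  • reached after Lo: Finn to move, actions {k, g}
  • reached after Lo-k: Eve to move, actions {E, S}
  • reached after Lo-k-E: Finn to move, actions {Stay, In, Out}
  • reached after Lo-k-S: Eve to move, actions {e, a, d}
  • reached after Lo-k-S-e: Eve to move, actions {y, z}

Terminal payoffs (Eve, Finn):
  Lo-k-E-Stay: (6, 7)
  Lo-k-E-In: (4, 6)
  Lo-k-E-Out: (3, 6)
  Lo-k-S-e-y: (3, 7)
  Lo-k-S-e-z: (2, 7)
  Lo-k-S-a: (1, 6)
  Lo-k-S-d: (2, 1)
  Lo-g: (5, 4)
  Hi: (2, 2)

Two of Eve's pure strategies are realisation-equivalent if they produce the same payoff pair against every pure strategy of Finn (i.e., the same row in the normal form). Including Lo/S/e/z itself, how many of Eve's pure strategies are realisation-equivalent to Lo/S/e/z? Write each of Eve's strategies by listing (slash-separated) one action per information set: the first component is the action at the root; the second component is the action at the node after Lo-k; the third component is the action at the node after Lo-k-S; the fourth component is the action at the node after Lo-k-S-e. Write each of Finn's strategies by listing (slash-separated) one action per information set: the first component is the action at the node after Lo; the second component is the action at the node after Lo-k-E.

1

Row for Lo/S/e/z (columns k/Stay, k/In, k/Out, g/Stay, g/In, g/Out): (2,7) (2,7) (2,7) (5,4) (5,4) (5,4).
Every one of Eve's information sets is on the play path for some reply by Finn when Eve follows Lo/S/e/z.
Changing the action at any of them therefore changes at least one column, so only Lo/S/e/z itself gives this row.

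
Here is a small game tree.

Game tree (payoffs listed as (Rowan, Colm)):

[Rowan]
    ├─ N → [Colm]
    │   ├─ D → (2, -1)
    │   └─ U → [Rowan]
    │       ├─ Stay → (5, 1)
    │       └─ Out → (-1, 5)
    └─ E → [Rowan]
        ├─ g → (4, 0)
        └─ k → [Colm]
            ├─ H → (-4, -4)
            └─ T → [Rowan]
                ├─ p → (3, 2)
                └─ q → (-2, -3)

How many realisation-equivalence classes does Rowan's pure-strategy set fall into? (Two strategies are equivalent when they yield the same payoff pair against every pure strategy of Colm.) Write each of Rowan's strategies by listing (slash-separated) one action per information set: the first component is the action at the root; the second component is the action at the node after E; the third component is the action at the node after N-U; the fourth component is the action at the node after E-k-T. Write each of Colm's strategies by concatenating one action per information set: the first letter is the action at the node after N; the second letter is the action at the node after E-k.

Rowan has 16 pure strategies: N/g/Stay/p, N/g/Stay/q, N/g/Out/p, N/g/Out/q, N/k/Stay/p, N/k/Stay/q, N/k/Out/p, N/k/Out/q, E/g/Stay/p, E/g/Stay/q, E/g/Out/p, E/g/Out/q, E/k/Stay/p, E/k/Stay/q, E/k/Out/p, E/k/Out/q. Columns: DH, DT, UH, UT.
{N/g/Stay/p, N/g/Stay/q, N/k/Stay/p, N/k/Stay/q} → row (2,-1) (2,-1) (5,1) (5,1)
{N/g/Out/p, N/g/Out/q, N/k/Out/p, N/k/Out/q} → row (2,-1) (2,-1) (-1,5) (-1,5)
{E/g/Stay/p, E/g/Stay/q, E/g/Out/p, E/g/Out/q} → row (4,0) (4,0) (4,0) (4,0)
{E/k/Stay/p, E/k/Out/p} → row (-4,-4) (3,2) (-4,-4) (3,2)
{E/k/Stay/q, E/k/Out/q} → row (-4,-4) (-2,-3) (-4,-4) (-2,-3)
That's 5 distinct rows out of 16 strategies.

5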